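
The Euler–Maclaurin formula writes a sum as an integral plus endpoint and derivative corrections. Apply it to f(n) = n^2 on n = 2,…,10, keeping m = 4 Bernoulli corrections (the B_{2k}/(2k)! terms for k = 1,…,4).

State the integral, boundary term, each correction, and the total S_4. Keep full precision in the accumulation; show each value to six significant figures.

S_4 ≈ 384.000

∫_2^10 x^2 dx evaluates to 330.667.
½[f(2) + f(10)] = ½[4.00000 + 100.000] = 52.0000.
So far: 382.667.
k=1: B_{2}/(2)! × [f^{(1)}(10) − f^{(1)}(2)] = 1/12 × (20.0000 − 4.00000) = 1.33333.
After k=1: 384.000.
k=2: B_{4}/(4)! × [f^{(3)}(10) − f^{(3)}(2)] = −1/720 × (0.00000 − 0.00000) = 0.00000.
After k=2: 384.000.
k=3: B_{6}/(6)! × [f^{(5)}(10) − f^{(5)}(2)] = 1/30240 × (0.00000 − 0.00000) = 0.00000.
After k=3: 384.000.
k=4: B_{8}/(8)! × [f^{(7)}(10) − f^{(7)}(2)] = −1/1209600 × (0.00000 − 0.00000) = 0.00000.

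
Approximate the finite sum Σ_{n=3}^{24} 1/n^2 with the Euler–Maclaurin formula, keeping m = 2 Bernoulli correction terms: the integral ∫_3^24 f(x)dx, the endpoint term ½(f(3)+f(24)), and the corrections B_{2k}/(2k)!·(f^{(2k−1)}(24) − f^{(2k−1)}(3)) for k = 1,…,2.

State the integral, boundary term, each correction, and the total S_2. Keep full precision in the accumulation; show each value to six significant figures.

∫_3^24 1/x^2 dx evaluates to 0.291667.
½[f(3) + f(24)] = ½[0.111111 + 0.00173611] = 0.0564236.
Running total after boundary: 0.348090.
k=1: B_{2}/(2)! × [f^{(1)}(24) − f^{(1)}(3)] = 1/12 × (-0.000144676 − (-0.0740741)) = 0.00616078.
After k=1: 0.354251.
k=2: B_{4}/(4)! × [f^{(3)}(24) − f^{(3)}(3)] = −1/720 × (-3.01408e-06 − (-0.0987654)) = -0.000137170.

S_2 ≈ 0.354114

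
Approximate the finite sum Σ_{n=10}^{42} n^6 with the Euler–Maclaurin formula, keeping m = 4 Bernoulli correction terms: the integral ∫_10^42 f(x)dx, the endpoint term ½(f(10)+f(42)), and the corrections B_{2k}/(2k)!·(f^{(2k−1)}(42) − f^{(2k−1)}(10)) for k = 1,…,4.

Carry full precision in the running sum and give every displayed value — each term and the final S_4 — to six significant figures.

∫_10^42 x^6 dx evaluates to 3.29328e+10.
Endpoint term: (f(10) + f(42))/2 = (1.00000e+06 + 5.48903e+09)/2 = 2.74502e+09.
Integral + boundary = 3.56778e+10.
Order-1 term: 1/12 · (7.84147e+08 − 600000) = 6.52956e+07.
Running total after k=1: 3.57431e+10.
Order-2 term: −1/720 · (8.89056e+06 − 120000) = -12181.3.
Running total after k=2: 3.57431e+10.
Order-3 term: 1/30240 · (30240.0 − 7200.00) = 0.761905.
Running total after k=3: 3.57431e+10.
Order-4 term: −1/1209600 · (0.00000 − 0.00000) = 0.00000.

S_4 ≈ 3.57431e+10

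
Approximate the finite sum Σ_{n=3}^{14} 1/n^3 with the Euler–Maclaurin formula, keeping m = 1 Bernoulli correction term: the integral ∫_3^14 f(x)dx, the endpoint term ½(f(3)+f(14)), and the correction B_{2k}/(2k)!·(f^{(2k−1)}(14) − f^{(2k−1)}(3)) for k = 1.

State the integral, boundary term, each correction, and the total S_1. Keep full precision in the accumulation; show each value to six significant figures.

S_1 ≈ 0.0747852

Integral: ∫_3^14 1/x^3 dx = 0.0530045.
½[f(3) + f(14)] = ½[0.0370370 + 0.000364431] = 0.0187007.
Integral + boundary = 0.0717053.
k=1: B_{2}/(2)! × [f^{(1)}(14) − f^{(1)}(3)] = 1/12 × (-7.80925e-05 − (-0.0370370)) = 0.00307991.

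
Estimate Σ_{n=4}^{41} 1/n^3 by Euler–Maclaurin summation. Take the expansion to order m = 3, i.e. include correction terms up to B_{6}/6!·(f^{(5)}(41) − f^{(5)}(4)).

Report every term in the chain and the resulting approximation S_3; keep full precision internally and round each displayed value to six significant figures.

S_3 ≈ 0.0397297

∫_4^41 1/x^3 dx evaluates to 0.0309526.
Endpoint term: (f(4) + f(41))/2 = (0.0156250 + 1.45094e-05)/2 = 0.00781975.
Running total after boundary: 0.0387723.
k=1: B_{2}/(2)! × [f^{(1)}(41) − f^{(1)}(4)] = 1/12 × (-1.06166e-06 − (-0.0117188)) = 0.000976474.
Partial sum through k=1: 0.0397488.
k=2: B_{4}/(4)! × [f^{(3)}(41) − f^{(3)}(4)] = −1/720 × (-1.26313e-08 − (-0.0146484)) = -2.03450e-05.
Partial sum through k=2: 0.0397284.
k=3: B_{6}/(6)! × [f^{(5)}(41) − f^{(5)}(4)] = 1/30240 × (-3.15595e-10 − (-0.0384521)) = 1.27157e-06.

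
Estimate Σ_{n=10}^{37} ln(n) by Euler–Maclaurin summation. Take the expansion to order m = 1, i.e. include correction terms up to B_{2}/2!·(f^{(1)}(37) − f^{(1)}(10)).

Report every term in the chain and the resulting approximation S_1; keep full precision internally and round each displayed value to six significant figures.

S_1 ≈ 86.5288

The integral term ∫_10^37 ln(x) dx = 83.5781.
Boundary: ½(f(10) + f(37)) = ½(2.30259 + 3.61092) = 2.95675.
Running total after boundary: 86.5349.
Correction k=1: B_{2}/2! · (f^{(1)}(37) − f^{(1)}(10)) = 1/12 · (0.0270270 − 0.100000) = -0.00608108.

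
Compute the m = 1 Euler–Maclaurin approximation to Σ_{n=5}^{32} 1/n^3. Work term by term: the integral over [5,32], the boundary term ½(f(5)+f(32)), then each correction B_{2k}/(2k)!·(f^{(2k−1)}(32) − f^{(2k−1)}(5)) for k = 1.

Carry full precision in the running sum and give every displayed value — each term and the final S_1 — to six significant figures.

S_1 ≈ 0.0239267

The integral term ∫_5^32 1/x^3 dx = 0.0195117.
Boundary: ½(f(5) + f(32)) = ½(0.00800000 + 3.05176e-05) = 0.00401526.
Integral + boundary = 0.0235270.
Order-1 term: 1/12 · (-2.86102e-06 − (-0.00480000)) = 0.000399762.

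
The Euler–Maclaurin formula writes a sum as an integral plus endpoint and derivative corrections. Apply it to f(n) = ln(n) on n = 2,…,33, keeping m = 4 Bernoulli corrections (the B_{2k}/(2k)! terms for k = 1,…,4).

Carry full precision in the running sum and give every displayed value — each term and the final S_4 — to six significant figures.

∫_2^33 ln(x) dx evaluates to 82.9985.
½[f(2) + f(33)] = ½[0.693147 + 3.49651] = 2.09483.
Integral + boundary = 85.0933.
Correction k=1: B_{2}/2! · (f^{(1)}(33) − f^{(1)}(2)) = 1/12 · (0.0303030 − 0.500000) = -0.0391414.
Running total after k=1: 85.0541.
Correction k=2: B_{4}/4! · (f^{(3)}(33) − f^{(3)}(2)) = −1/720 · (5.56529e-05 − 0.250000) = 0.000347145.
Running total after k=2: 85.0545.
Correction k=3: B_{6}/6! · (f^{(5)}(33) − f^{(5)}(2)) = 1/30240 · (6.13256e-07 − 0.750000) = -2.48016e-05.
Running total after k=3: 85.0545.
Correction k=4: B_{8}/8! · (f^{(7)}(33) − f^{(7)}(2)) = −1/1209600 · (1.68941e-08 − 5.62500) = 4.65030e-06.

S_4 ≈ 85.0545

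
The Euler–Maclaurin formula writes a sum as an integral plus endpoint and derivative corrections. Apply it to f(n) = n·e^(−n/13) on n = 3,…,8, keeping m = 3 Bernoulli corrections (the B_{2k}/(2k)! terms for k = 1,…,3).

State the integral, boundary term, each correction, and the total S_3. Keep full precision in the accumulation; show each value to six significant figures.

∫_3^8 x·e^(−x/13) dx evaluates to 17.5977.
Boundary: ½(f(3) + f(8)) = ½(2.38177 + 4.32346) = 3.35262.
Running total after boundary: 20.9503.
Correction k=1: B_{2}/2! · (f^{(1)}(8) − f^{(1)}(3)) = 1/12 · (0.207859 − 0.610710) = -0.0335709.
After k=1: 20.9167.
Correction k=2: B_{4}/4! · (f^{(3)}(8) − f^{(3)}(3)) = −1/720 · (0.00762559 − 0.0130092) = 7.47724e-06.
After k=2: 20.9168.
Correction k=3: B_{6}/6! · (f^{(5)}(8) − f^{(5)}(3)) = 1/30240 · (8.29660e-05 − 0.000132572) = -1.64042e-09.

S_3 ≈ 20.9168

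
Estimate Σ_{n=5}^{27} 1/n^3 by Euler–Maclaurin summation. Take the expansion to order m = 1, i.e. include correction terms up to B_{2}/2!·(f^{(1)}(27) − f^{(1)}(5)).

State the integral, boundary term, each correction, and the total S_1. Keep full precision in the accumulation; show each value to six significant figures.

S_1 ≈ 0.0237391

Integral: ∫_5^27 1/x^3 dx = 0.0193141.
½[f(5) + f(27)] = ½[0.00800000 + 5.08053e-05] = 0.00402540.
Integral + boundary = 0.0233395.
Correction k=1: B_{2}/2! · (f^{(1)}(27) − f^{(1)}(5)) = 1/12 · (-5.64503e-06 − (-0.00480000)) = 0.000399530.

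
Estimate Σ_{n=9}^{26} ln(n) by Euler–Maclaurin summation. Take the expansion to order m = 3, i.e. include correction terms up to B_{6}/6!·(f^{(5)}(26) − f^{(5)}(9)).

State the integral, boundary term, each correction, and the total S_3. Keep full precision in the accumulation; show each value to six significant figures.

∫_9^26 ln(x) dx evaluates to 47.9355.
½[f(9) + f(26)] = ½[2.19722 + 3.25810] = 2.72766.
Running total after boundary: 50.6631.
k=1: B_{2}/(2)! × [f^{(1)}(26) − f^{(1)}(9)] = 1/12 × (0.0384615 − 0.111111) = -0.00605413.
After k=1: 50.6571.
k=2: B_{4}/(4)! × [f^{(3)}(26) − f^{(3)}(9)] = −1/720 × (0.000113792 − 0.00274348) = 3.65235e-06.
After k=2: 50.6571.
k=3: B_{6}/(6)! × [f^{(5)}(26) − f^{(5)}(9)] = 1/30240 × (2.01997e-06 − 0.000406442) = -1.33737e-08.

S_3 ≈ 50.6571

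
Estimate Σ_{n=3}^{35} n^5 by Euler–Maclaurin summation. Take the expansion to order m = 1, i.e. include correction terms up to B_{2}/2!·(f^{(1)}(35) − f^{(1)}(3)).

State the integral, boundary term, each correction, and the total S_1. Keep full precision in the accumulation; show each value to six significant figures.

∫_3^35 x^5 dx evaluates to 3.06377e+08.
Boundary: ½(f(3) + f(35)) = ½(243.000 + 5.25219e+07) = 2.62611e+07.
Integral + boundary = 3.32639e+08.
Order-1 term: 1/12 · (7.50312e+06 − 405.000) = 625227.

S_1 ≈ 3.33264e+08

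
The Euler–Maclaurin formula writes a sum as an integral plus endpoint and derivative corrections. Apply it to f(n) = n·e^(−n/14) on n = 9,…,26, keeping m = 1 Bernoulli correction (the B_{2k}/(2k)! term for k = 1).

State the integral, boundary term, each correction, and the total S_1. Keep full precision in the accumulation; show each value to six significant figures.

S_1 ≈ 86.2464

∫_9^26 x·e^(−x/14) dx evaluates to 81.8776.
½[f(9) + f(26)] = ½[4.73209 + 4.05907] = 4.39558.
Integral + boundary = 86.2732.
Correction k=1: B_{2}/2! · (f^{(1)}(26) − f^{(1)}(9)) = 1/12 · (-0.133815 − 0.187781) = -0.0267997.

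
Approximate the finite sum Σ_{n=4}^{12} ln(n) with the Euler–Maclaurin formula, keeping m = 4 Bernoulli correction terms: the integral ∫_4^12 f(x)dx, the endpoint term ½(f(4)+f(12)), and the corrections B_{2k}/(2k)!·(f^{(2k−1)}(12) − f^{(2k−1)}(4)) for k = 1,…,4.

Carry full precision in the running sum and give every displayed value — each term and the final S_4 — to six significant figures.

S_4 ≈ 18.1955

The integral term ∫_4^12 ln(x) dx = 16.2737.
Endpoint term: (f(4) + f(12))/2 = (1.38629 + 2.48491)/2 = 1.93560.
Running total after boundary: 18.2093.
k=1: B_{2}/(2)! × [f^{(1)}(12) − f^{(1)}(4)] = 1/12 × (0.0833333 − 0.250000) = -0.0138889.
Running total after k=1: 18.1954.
k=2: B_{4}/(4)! × [f^{(3)}(12) − f^{(3)}(4)] = −1/720 × (0.00115741 − 0.0312500) = 4.17953e-05.
Running total after k=2: 18.1955.
k=3: B_{6}/(6)! × [f^{(5)}(12) − f^{(5)}(4)] = 1/30240 × (9.64506e-05 − 0.0234375) = -7.71860e-07.
Running total after k=3: 18.1955.
k=4: B_{8}/(8)! × [f^{(7)}(12) − f^{(7)}(4)] = −1/1209600 × (2.00939e-05 − 0.0439453) = 3.63138e-08.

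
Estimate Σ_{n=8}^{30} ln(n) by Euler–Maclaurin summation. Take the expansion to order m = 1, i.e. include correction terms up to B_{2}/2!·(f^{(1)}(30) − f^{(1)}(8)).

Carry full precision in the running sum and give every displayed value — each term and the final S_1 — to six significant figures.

S_1 ≈ 66.1331

The integral term ∫_8^30 ln(x) dx = 63.4004.
½[f(8) + f(30)] = ½[2.07944 + 3.40120] = 2.74032.
Integral + boundary = 66.1407.
Order-1 term: 1/12 · (0.0333333 − 0.125000) = -0.00763889.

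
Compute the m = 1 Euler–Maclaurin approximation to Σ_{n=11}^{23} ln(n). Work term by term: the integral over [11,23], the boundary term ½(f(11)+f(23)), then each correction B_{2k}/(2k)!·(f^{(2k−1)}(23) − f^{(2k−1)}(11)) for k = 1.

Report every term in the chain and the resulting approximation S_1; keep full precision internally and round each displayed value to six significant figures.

S_1 ≈ 36.5023

The integral term ∫_11^23 ln(x) dx = 33.7395.
½[f(11) + f(23)] = ½[2.39790 + 3.13549] = 2.76669.
Integral + boundary = 36.5062.
Order-1 term: 1/12 · (0.0434783 − 0.0909091) = -0.00395257.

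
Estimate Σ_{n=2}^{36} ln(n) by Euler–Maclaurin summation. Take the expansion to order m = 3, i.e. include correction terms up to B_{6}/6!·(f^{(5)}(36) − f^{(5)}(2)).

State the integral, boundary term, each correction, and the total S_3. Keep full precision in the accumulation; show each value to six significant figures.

∫_2^36 ln(x) dx evaluates to 93.6204.
Boundary: ½(f(2) + f(36)) = ½(0.693147 + 3.58352) = 2.13833.
Running total after boundary: 95.7587.
Correction k=1: B_{2}/2! · (f^{(1)}(36) − f^{(1)}(2)) = 1/12 · (0.0277778 − 0.500000) = -0.0393519.
After k=1: 95.7194.
Correction k=2: B_{4}/4! · (f^{(3)}(36) − f^{(3)}(2)) = −1/720 · (4.28669e-05 − 0.250000) = 0.000347163.
After k=2: 95.7197.
Correction k=3: B_{6}/6! · (f^{(5)}(36) − f^{(5)}(2)) = 1/30240 · (3.96916e-07 − 0.750000) = -2.48016e-05.

S_3 ≈ 95.7197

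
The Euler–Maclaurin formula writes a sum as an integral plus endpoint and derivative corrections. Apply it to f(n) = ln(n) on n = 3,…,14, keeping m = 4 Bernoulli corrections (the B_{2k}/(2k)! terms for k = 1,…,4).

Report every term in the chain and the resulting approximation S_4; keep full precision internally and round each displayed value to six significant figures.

S_4 ≈ 24.4981

The integral term ∫_3^14 ln(x) dx = 22.6510.
½[f(3) + f(14)] = ½[1.09861 + 2.63906] = 1.86883.
Running total after boundary: 24.5198.
Order-1 term: 1/12 · (0.0714286 − 0.333333) = -0.0218254.
After k=1: 24.4980.
Order-2 term: −1/720 · (0.000728863 − 0.0740741) = 0.000101868.
After k=2: 24.4981.
Order-3 term: 1/30240 · (4.46243e-05 − 0.0987654) = -3.26458e-06.
After k=3: 24.4981.
Order-4 term: −1/1209600 · (6.83024e-06 − 0.329218) = 2.72165e-07.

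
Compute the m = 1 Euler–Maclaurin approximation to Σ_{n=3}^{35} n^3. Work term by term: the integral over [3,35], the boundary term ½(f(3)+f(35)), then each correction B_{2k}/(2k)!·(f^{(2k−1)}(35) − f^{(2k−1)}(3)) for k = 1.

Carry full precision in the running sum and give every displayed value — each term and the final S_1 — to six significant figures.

The integral term ∫_3^35 x^3 dx = 375136.
Boundary: ½(f(3) + f(35)) = ½(27.0000 + 42875.0) = 21451.0.
Integral + boundary = 396587.
Order-1 term: 1/12 · (3675.00 − 27.0000) = 304.000.

S_1 ≈ 396891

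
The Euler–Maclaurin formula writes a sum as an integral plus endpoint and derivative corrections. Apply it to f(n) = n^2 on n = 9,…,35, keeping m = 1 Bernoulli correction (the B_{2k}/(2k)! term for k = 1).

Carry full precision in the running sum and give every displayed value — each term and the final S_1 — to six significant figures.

S_1 ≈ 14706.0

The integral term ∫_9^35 x^2 dx = 14048.7.
Endpoint term: (f(9) + f(35))/2 = (81.0000 + 1225.00)/2 = 653.000.
Integral + boundary = 14701.7.
Correction k=1: B_{2}/2! · (f^{(1)}(35) − f^{(1)}(9)) = 1/12 · (70.0000 − 18.0000) = 4.33333.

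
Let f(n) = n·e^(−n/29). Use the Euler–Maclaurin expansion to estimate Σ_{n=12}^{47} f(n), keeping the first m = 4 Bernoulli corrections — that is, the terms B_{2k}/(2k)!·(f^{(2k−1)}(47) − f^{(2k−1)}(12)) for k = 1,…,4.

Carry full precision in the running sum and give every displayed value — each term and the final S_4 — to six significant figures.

S_4 ≈ 358.796

∫_12^47 x·e^(−x/29) dx evaluates to 350.225.
Endpoint term: (f(12) + f(47))/2 = (7.93365 + 9.29483)/2 = 8.61424.
So far: 358.839.
Correction k=1: B_{2}/2! · (f^{(1)}(47) − f^{(1)}(12)) = 1/12 · (-0.122749 − 0.387563) = -0.0425260.
Partial sum through k=1: 358.796.
Correction k=2: B_{4}/4! · (f^{(3)}(47) − f^{(3)}(12)) = −1/720 · (0.000324347 − 0.00203310) = 2.37327e-06.
Partial sum through k=2: 358.796.
Correction k=3: B_{6}/6! · (f^{(5)}(47) − f^{(5)}(12)) = 1/30240 · (9.44886e-07 − 4.28700e-06) = -1.10520e-10.
Partial sum through k=3: 358.796.
Correction k=4: B_{8}/8! · (f^{(7)}(47) − f^{(7)}(12)) = −1/1209600 · (1.78847e-09 − 7.32048e-09) = 4.57342e-15.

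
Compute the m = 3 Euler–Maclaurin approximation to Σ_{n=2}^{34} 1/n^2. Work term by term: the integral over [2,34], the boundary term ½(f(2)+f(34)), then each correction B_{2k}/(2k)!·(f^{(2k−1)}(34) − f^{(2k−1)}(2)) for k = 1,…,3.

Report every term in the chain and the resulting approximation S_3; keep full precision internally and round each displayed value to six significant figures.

S_3 ≈ 0.615994

Integral: ∫_2^34 1/x^2 dx = 0.470588.
Endpoint term: (f(2) + f(34))/2 = (0.250000 + 0.000865052)/2 = 0.125433.
So far: 0.596021.
Correction k=1: B_{2}/2! · (f^{(1)}(34) − f^{(1)}(2)) = 1/12 · (-5.08854e-05 − (-0.250000)) = 0.0208291.
Running total after k=1: 0.616850.
Correction k=2: B_{4}/4! · (f^{(3)}(34) − f^{(3)}(2)) = −1/720 · (-5.28222e-07 − (-0.750000)) = -0.00104167.
Running total after k=2: 0.615808.
Correction k=3: B_{6}/6! · (f^{(5)}(34) − f^{(5)}(2)) = 1/30240 · (-1.37082e-08 − (-5.62500)) = 0.000186012.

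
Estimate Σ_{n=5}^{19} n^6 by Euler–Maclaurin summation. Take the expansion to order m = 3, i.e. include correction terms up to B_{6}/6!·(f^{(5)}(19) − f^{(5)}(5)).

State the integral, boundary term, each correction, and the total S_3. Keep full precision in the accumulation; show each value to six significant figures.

S_3 ≈ 1.52451e+08

Integral: ∫_5^19 x^6 dx = 1.27685e+08.
Endpoint term: (f(5) + f(19))/2 = (15625.0 + 4.70459e+07)/2 = 2.35308e+07.
Running total after boundary: 1.51216e+08.
k=1: B_{2}/(2)! × [f^{(1)}(19) − f^{(1)}(5)] = 1/12 × (1.48566e+07 − 18750.0) = 1.23649e+06.
Running total after k=1: 1.52452e+08.
k=2: B_{4}/(4)! × [f^{(3)}(19) − f^{(3)}(5)] = −1/720 × (823080 − 15000.0) = -1122.33.
Running total after k=2: 1.52451e+08.
k=3: B_{6}/(6)! × [f^{(5)}(19) − f^{(5)}(5)] = 1/30240 × (13680.0 − 3600.00) = 0.333333.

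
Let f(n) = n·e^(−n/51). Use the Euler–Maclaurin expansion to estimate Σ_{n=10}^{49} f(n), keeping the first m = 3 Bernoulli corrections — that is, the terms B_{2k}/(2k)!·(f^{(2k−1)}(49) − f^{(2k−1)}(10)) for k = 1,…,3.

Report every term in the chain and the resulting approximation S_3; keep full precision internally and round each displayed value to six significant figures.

The integral term ∫_10^49 x·e^(−x/51) dx = 605.857.
Endpoint term: (f(10) + f(49))/2 = (8.21948 + 18.7470)/2 = 13.4833.
Integral + boundary = 619.340.
Order-1 term: 1/12 · (0.0150036 − 0.660782) = -0.0538148.
Partial sum through k=1: 619.286.
Order-2 term: −1/720 · (0.000299957 − 0.000886073) = 8.14050e-07.
Partial sum through k=2: 619.286.
Order-3 term: 1/30240 · (2.28430e-07 − 5.83659e-07) = -1.17470e-11.

S_3 ≈ 619.286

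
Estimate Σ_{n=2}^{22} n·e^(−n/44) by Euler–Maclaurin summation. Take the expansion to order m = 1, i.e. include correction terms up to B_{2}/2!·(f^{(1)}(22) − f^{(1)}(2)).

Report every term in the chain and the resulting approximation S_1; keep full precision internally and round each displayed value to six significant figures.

Integral: ∫_2^22 x·e^(−x/44) dx = 172.695.
½[f(2) + f(22)] = ½[1.91113 + 13.3437] = 7.62740.
So far: 180.322.
k=1: B_{2}/(2)! × [f^{(1)}(22) − f^{(1)}(2)] = 1/12 × (0.303265 − 0.912128) = -0.0507386.

S_1 ≈ 180.271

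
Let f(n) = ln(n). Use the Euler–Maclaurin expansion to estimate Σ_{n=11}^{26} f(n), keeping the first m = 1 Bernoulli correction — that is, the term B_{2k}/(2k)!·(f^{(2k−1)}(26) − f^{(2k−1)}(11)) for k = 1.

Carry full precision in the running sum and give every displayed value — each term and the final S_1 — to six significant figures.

The integral term ∫_11^26 ln(x) dx = 43.3337.
Endpoint term: (f(11) + f(26))/2 = (2.39790 + 3.25810)/2 = 2.82800.
Integral + boundary = 46.1617.
Order-1 term: 1/12 · (0.0384615 − 0.0909091) = -0.00437063.

S_1 ≈ 46.1573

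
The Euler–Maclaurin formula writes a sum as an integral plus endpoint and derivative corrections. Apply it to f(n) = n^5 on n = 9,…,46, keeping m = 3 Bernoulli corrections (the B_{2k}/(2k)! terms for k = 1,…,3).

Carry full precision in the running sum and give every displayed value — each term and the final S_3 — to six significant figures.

S_3 ≈ 1.68383e+09

Integral: ∫_9^46 x^5 dx = 1.57896e+09.
½[f(9) + f(46)] = ½[59049.0 + 2.05963e+08] = 1.03011e+08.
So far: 1.68197e+09.
Correction k=1: B_{2}/2! · (f^{(1)}(46) − f^{(1)}(9)) = 1/12 · (2.23873e+07 − 32805.0) = 1.86287e+06.
After k=1: 1.68383e+09.
Correction k=2: B_{4}/4! · (f^{(3)}(46) − f^{(3)}(9)) = −1/720 · (126960 − 4860.00) = -169.583.
After k=2: 1.68383e+09.
Correction k=3: B_{6}/6! · (f^{(5)}(46) − f^{(5)}(9)) = 1/30240 · (120.000 − 120.000) = 0.00000.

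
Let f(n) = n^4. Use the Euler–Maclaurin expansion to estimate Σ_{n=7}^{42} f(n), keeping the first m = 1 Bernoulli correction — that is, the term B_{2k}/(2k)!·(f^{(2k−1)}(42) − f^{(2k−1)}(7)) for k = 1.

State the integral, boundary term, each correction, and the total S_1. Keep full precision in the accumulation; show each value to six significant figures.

S_1 ≈ 2.77165e+07

The integral term ∫_7^42 x^4 dx = 2.61349e+07.
½[f(7) + f(42)] = ½[2401.00 + 3.11170e+06] = 1.55705e+06.
So far: 2.76919e+07.
Correction k=1: B_{2}/2! · (f^{(1)}(42) − f^{(1)}(7)) = 1/12 · (296352 − 1372.00) = 24581.7.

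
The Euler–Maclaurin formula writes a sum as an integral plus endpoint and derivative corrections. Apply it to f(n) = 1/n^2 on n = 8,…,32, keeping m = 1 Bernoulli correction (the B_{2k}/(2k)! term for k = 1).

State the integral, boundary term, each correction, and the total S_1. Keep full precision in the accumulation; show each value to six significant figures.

Integral: ∫_8^32 1/x^2 dx = 0.0937500.
Endpoint term: (f(8) + f(32))/2 = (0.0156250 + 0.000976562)/2 = 0.00830078.
Running total after boundary: 0.102051.
Correction k=1: B_{2}/2! · (f^{(1)}(32) − f^{(1)}(8)) = 1/12 · (-6.10352e-05 − (-0.00390625)) = 0.000320435.

S_1 ≈ 0.102371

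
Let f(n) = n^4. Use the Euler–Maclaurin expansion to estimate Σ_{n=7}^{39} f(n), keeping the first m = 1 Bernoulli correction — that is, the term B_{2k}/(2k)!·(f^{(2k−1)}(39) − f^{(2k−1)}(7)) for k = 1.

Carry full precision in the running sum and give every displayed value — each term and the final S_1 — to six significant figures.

∫_7^39 x^4 dx evaluates to 1.80415e+07.
Endpoint term: (f(7) + f(39))/2 = (2401.00 + 2.31344e+06)/2 = 1.15792e+06.
So far: 1.91994e+07.
k=1: B_{2}/(2)! × [f^{(1)}(39) − f^{(1)}(7)] = 1/12 × (237276 − 1372.00) = 19658.7.

S_1 ≈ 1.92191e+07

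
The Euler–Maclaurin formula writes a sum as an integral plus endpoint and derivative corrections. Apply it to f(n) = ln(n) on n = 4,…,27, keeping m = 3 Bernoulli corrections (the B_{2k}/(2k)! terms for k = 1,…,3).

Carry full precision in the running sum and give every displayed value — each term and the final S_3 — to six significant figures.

Integral: ∫_4^27 ln(x) dx = 60.4424.
Boundary: ½(f(4) + f(27)) = ½(1.38629 + 3.29584) = 2.34107.
So far: 62.7835.
k=1: B_{2}/(2)! × [f^{(1)}(27) − f^{(1)}(4)] = 1/12 × (0.0370370 − 0.250000) = -0.0177469.
Partial sum through k=1: 62.7657.
k=2: B_{4}/(4)! × [f^{(3)}(27) − f^{(3)}(4)] = −1/720 × (0.000101611 − 0.0312500) = 4.32617e-05.
Partial sum through k=2: 62.7658.
k=3: B_{6}/(6)! × [f^{(5)}(27) − f^{(5)}(4)] = 1/30240 × (1.67260e-06 − 0.0234375) = -7.74994e-07.

S_3 ≈ 62.7658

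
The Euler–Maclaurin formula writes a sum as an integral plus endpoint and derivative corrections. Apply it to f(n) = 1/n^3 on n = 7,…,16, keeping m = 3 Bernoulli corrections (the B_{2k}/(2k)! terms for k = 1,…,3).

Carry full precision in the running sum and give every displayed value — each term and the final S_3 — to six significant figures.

S_3 ≈ 0.00993037

The integral term ∫_7^16 1/x^3 dx = 0.00825096.
Boundary: ½(f(7) + f(16)) = ½(0.00291545 + 0.000244141) = 0.00157980.
Running total after boundary: 0.00983075.
Correction k=1: B_{2}/2! · (f^{(1)}(16) − f^{(1)}(7)) = 1/12 · (-4.57764e-05 − (-0.00124948)) = 0.000100309.
Partial sum through k=1: 0.00993106.
Correction k=2: B_{4}/4! · (f^{(3)}(16) − f^{(3)}(7)) = −1/720 · (-3.57628e-06 − (-0.000509992)) = -7.03355e-07.
Partial sum through k=2: 0.00993036.
Correction k=3: B_{6}/6! · (f^{(5)}(16) − f^{(5)}(7)) = 1/30240 · (-5.86733e-07 − (-0.000437136)) = 1.44361e-08.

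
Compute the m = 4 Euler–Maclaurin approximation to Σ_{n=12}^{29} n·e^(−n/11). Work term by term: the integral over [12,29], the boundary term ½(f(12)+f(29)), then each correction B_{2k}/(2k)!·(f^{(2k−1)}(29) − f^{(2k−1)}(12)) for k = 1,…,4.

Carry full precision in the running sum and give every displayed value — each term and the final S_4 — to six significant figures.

Integral: ∫_12^29 x·e^(−x/11) dx = 53.4721.
Endpoint term: (f(12) + f(29))/2 = (4.03093 + 2.07702)/2 = 3.05397.
Integral + boundary = 56.5261.
k=1: B_{2}/(2)! × [f^{(1)}(29) − f^{(1)}(12)] = 1/12 × (-0.117198 − (-0.0305374)) = -0.00722175.
Partial sum through k=1: 56.5189.
k=2: B_{4}/(4)! × [f^{(3)}(29) − f^{(3)}(12)] = −1/720 × (0.000215240 − 0.00529987) = 7.06199e-06.
Partial sum through k=2: 56.5189.
k=3: B_{6}/(6)! × [f^{(5)}(29) − f^{(5)}(12)] = 1/30240 × (1.15625e-05 − 8.96869e-05) = -2.58348e-09.
Partial sum through k=3: 56.5189.
k=4: B_{8}/(8)! × [f^{(7)}(29) − f^{(7)}(12)] = −1/1209600 × (1.76414e-07 − 1.12044e-06) = 7.80445e-13.

S_4 ≈ 56.5189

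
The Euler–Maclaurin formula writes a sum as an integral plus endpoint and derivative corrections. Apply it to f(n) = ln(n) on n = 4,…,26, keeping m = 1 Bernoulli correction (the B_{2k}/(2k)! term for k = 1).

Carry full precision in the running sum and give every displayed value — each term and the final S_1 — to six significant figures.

∫_4^26 ln(x) dx evaluates to 57.1653.
Endpoint term: (f(4) + f(26))/2 = (1.38629 + 3.25810)/2 = 2.32220.
So far: 59.4875.
k=1: B_{2}/(2)! × [f^{(1)}(26) − f^{(1)}(4)] = 1/12 × (0.0384615 − 0.250000) = -0.0176282.

S_1 ≈ 59.4699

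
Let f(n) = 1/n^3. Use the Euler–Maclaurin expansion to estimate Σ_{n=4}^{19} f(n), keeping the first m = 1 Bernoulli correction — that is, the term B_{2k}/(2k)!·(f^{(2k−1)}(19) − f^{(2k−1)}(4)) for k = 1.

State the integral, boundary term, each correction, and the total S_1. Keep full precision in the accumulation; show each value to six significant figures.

Integral: ∫_4^19 1/x^3 dx = 0.0298650.
½[f(4) + f(19)] = ½[0.0156250 + 0.000145794] = 0.00788540.
Integral + boundary = 0.0377504.
k=1: B_{2}/(2)! × [f^{(1)}(19) − f^{(1)}(4)] = 1/12 × (-2.30201e-05 − (-0.0117188)) = 0.000974644.

S_1 ≈ 0.0387250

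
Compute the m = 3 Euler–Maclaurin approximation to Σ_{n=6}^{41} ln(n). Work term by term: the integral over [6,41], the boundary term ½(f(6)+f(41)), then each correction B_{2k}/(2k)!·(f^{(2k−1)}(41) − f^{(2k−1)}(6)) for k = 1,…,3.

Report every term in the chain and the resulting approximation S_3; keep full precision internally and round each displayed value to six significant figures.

S_3 ≈ 109.247

Integral: ∫_6^41 ln(x) dx = 106.506.
Endpoint term: (f(6) + f(41))/2 = (1.79176 + 3.71357)/2 = 2.75267.
Integral + boundary = 109.259.
Order-1 term: 1/12 · (0.0243902 − 0.166667) = -0.0118564.
Running total after k=1: 109.247.
Order-2 term: −1/720 · (2.90187e-05 − 0.00925926) = 1.28198e-05.
Running total after k=2: 109.247.
Order-3 term: 1/30240 · (2.07153e-07 − 0.00308642) = -1.02057e-07.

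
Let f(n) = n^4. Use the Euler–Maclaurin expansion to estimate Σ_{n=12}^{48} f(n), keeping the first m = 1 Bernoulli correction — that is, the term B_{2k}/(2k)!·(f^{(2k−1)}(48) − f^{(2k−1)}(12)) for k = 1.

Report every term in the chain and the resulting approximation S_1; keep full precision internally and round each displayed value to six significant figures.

Integral: ∫_12^48 x^4 dx = 5.09110e+07.
½[f(12) + f(48)] = ½[20736.0 + 5.30842e+06] = 2.66458e+06.
Running total after boundary: 5.35756e+07.
Correction k=1: B_{2}/2! · (f^{(1)}(48) − f^{(1)}(12)) = 1/12 · (442368 − 6912.00) = 36288.0.

S_1 ≈ 5.36119e+07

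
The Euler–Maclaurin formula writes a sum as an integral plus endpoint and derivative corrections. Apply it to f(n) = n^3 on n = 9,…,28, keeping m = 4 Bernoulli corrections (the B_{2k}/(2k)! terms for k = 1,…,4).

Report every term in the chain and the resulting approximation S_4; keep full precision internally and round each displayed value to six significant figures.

S_4 ≈ 163540

Integral: ∫_9^28 x^3 dx = 152024.
½[f(9) + f(28)] = ½[729.000 + 21952.0] = 11340.5.
Integral + boundary = 163364.
k=1: B_{2}/(2)! × [f^{(1)}(28) − f^{(1)}(9)] = 1/12 × (2352.00 − 243.000) = 175.750.
Running total after k=1: 163540.
k=2: B_{4}/(4)! × [f^{(3)}(28) − f^{(3)}(9)] = −1/720 × (6.00000 − 6.00000) = 0.00000.
Running total after k=2: 163540.
k=3: B_{6}/(6)! × [f^{(5)}(28) − f^{(5)}(9)] = 1/30240 × (0.00000 − 0.00000) = 0.00000.
Running total after k=3: 163540.
k=4: B_{8}/(8)! × [f^{(7)}(28) − f^{(7)}(9)] = −1/1209600 × (0.00000 − 0.00000) = 0.00000.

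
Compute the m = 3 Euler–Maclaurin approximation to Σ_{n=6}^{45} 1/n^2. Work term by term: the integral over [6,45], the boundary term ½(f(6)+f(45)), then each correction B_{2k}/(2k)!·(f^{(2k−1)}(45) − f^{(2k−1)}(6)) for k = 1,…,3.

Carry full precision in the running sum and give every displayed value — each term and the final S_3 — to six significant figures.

Integral: ∫_6^45 1/x^2 dx = 0.144444.
Boundary: ½(f(6) + f(45)) = ½(0.0277778 + 0.000493827) = 0.0141358.
So far: 0.158580.
k=1: B_{2}/(2)! × [f^{(1)}(45) − f^{(1)}(6)] = 1/12 × (-2.19479e-05 − (-0.00925926)) = 0.000769776.
After k=1: 0.159350.
k=2: B_{4}/(4)! × [f^{(3)}(45) − f^{(3)}(6)] = −1/720 × (-1.30061e-07 − (-0.00308642)) = -4.28651e-06.
After k=2: 0.159346.
k=3: B_{6}/(6)! × [f^{(5)}(45) − f^{(5)}(6)] = 1/30240 × (-1.92684e-09 − (-0.00257202)) = 8.50534e-08.

S_3 ≈ 0.159346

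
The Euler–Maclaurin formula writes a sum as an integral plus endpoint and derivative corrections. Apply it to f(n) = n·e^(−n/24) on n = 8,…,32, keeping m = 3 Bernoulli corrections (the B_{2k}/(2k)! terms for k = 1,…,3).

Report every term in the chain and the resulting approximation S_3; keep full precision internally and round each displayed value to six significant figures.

Integral: ∫_8^32 x·e^(−x/24) dx = 196.021.
Endpoint term: (f(8) + f(32))/2 = (5.73225 + 8.43511)/2 = 7.08368.
So far: 203.105.
Order-1 term: 1/12 · (-0.0878657 − 0.477688) = -0.0471294.
Running total after k=1: 203.058.
Order-2 term: −1/720 · (0.000762723 − 0.00331727) = 3.54799e-06.
Running total after k=2: 203.058.
Order-3 term: 1/30240 · (2.91318e-06 − 1.00785e-05) = -2.36949e-10.

S_3 ≈ 203.058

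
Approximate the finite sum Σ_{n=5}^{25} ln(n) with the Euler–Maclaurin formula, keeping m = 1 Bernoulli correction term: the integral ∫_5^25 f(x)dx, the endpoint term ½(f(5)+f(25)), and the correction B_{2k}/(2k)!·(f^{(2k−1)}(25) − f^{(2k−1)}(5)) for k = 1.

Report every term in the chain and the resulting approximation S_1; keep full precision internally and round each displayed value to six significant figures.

The integral term ∫_5^25 ln(x) dx = 52.4247.
Endpoint term: (f(5) + f(25))/2 = (1.60944 + 3.21888)/2 = 2.41416.
Integral + boundary = 54.8389.
k=1: B_{2}/(2)! × [f^{(1)}(25) − f^{(1)}(5)] = 1/12 × (0.0400000 − 0.200000) = -0.0133333.

S_1 ≈ 54.8255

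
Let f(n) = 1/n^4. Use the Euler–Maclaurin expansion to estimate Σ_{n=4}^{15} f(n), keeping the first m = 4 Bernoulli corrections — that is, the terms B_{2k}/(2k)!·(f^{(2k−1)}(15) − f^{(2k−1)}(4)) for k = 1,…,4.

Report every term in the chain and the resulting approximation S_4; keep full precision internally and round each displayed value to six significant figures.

S_4 ≈ 0.00738821

∫_4^15 1/x^4 dx evaluates to 0.00510957.
½[f(4) + f(15)] = ½[0.00390625 + 1.97531e-05] = 0.00196300.
So far: 0.00707257.
Correction k=1: B_{2}/2! · (f^{(1)}(15) − f^{(1)}(4)) = 1/12 · (-5.26749e-06 − (-0.00390625)) = 0.000325082.
Running total after k=1: 0.00739765.
Correction k=2: B_{4}/4! · (f^{(3)}(15) − f^{(3)}(4)) = −1/720 · (-7.02332e-07 − (-0.00732422)) = -1.01716e-05.
Running total after k=2: 0.00738748.
Correction k=3: B_{6}/6! · (f^{(5)}(15) − f^{(5)}(4)) = 1/30240 · (-1.74803e-07 − (-0.0256348)) = 8.47705e-07.
Running total after k=3: 0.00738833.
Correction k=4: B_{8}/8! · (f^{(7)}(15) − f^{(7)}(4)) = −1/1209600 · (-6.99210e-08 − (-0.144196)) = -1.19209e-07.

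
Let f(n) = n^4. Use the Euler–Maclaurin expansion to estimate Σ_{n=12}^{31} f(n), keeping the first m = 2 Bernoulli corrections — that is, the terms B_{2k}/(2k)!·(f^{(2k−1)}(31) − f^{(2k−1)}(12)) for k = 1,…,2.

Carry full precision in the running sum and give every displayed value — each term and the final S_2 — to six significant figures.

S_2 ≈ 6.15755e+06

The integral term ∫_12^31 x^4 dx = 5.67606e+06.
Boundary: ½(f(12) + f(31)) = ½(20736.0 + 923521) = 472128.
Integral + boundary = 6.14819e+06.
Correction k=1: B_{2}/2! · (f^{(1)}(31) − f^{(1)}(12)) = 1/12 · (119164 − 6912.00) = 9354.33.
Partial sum through k=1: 6.15755e+06.
Correction k=2: B_{4}/4! · (f^{(3)}(31) − f^{(3)}(12)) = −1/720 · (744.000 − 288.000) = -0.633333.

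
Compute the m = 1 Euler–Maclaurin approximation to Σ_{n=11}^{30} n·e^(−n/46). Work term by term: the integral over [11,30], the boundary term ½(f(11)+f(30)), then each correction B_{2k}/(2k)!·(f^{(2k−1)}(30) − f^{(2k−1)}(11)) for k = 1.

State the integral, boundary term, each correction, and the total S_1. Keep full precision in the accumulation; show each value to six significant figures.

S_1 ≈ 255.333

Integral: ∫_11^30 x·e^(−x/46) dx = 243.224.
½[f(11) + f(30)] = ½[8.66043 + 15.6274] = 12.1439.
Integral + boundary = 255.368.
Order-1 term: 1/12 · (0.181187 − 0.599042) = -0.0348213.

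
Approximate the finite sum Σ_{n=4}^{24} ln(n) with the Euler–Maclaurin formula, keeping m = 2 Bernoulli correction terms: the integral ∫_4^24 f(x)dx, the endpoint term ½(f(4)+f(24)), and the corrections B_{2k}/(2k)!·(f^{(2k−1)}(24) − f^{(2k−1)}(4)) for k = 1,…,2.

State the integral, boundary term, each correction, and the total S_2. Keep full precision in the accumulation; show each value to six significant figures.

S_2 ≈ 52.9930

The integral term ∫_4^24 ln(x) dx = 50.7281.
½[f(4) + f(24)] = ½[1.38629 + 3.17805] = 2.28217.
Running total after boundary: 53.0103.
Correction k=1: B_{2}/2! · (f^{(1)}(24) − f^{(1)}(4)) = 1/12 · (0.0416667 − 0.250000) = -0.0173611.
Running total after k=1: 52.9929.
Correction k=2: B_{4}/4! · (f^{(3)}(24) − f^{(3)}(4)) = −1/720 · (0.000144676 − 0.0312500) = 4.32018e-05.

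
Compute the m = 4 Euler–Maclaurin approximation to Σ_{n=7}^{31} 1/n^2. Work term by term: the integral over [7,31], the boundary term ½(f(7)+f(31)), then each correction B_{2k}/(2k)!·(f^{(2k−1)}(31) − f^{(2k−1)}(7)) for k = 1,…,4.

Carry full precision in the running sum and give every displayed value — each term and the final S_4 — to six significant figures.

S_4 ≈ 0.121802

∫_7^31 1/x^2 dx evaluates to 0.110599.
½[f(7) + f(31)] = ½[0.0204082 + 0.00104058] = 0.0107244.
Running total after boundary: 0.121323.
k=1: B_{2}/(2)! × [f^{(1)}(31) − f^{(1)}(7)] = 1/12 × (-6.71344e-05 − (-0.00583090)) = 0.000480314.
After k=1: 0.121804.
k=2: B_{4}/(4)! × [f^{(3)}(31) − f^{(3)}(7)] = −1/720 × (-8.38306e-07 − (-0.00142798)) = -1.98214e-06.
After k=2: 0.121802.
k=3: B_{6}/(6)! × [f^{(5)}(31) − f^{(5)}(7)] = 1/30240 × (-2.61698e-08 − (-0.000874271)) = 2.89102e-08.
After k=3: 0.121802.
k=4: B_{8}/(8)! × [f^{(7)}(31) − f^{(7)}(7)] = −1/1209600 × (-1.52498e-09 − (-0.000999167)) = -8.26030e-10.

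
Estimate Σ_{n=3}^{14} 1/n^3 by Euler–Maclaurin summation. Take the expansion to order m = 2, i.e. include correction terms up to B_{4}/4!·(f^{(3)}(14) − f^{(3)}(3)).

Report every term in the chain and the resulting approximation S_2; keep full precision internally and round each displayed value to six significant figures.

The integral term ∫_3^14 1/x^3 dx = 0.0530045.
Endpoint term: (f(3) + f(14))/2 = (0.0370370 + 0.000364431)/2 = 0.0187007.
Integral + boundary = 0.0717053.
Correction k=1: B_{2}/2! · (f^{(1)}(14) − f^{(1)}(3)) = 1/12 · (-7.80925e-05 − (-0.0370370)) = 0.00307991.
Partial sum through k=1: 0.0747852.
Correction k=2: B_{4}/4! · (f^{(3)}(14) − f^{(3)}(3)) = −1/720 · (-7.96862e-06 − (-0.0823045)) = -0.000114301.

S_2 ≈ 0.0746709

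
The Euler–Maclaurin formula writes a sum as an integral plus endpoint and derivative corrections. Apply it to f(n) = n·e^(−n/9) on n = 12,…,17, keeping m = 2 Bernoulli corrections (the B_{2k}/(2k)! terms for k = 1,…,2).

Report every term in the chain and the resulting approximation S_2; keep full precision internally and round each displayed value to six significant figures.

Integral: ∫_12^17 x·e^(−x/9) dx = 14.4298.
Boundary: ½(f(12) + f(17)) = ½(3.16317 + 2.57108) = 2.86712.
Running total after boundary: 17.2969.
Order-1 term: 1/12 · (-0.134435 − (-0.0878657)) = -0.00388080.
Partial sum through k=1: 17.2930.
Order-2 term: −1/720 · (0.00207462 − 0.00542381) = 4.65165e-06.

S_2 ≈ 17.2930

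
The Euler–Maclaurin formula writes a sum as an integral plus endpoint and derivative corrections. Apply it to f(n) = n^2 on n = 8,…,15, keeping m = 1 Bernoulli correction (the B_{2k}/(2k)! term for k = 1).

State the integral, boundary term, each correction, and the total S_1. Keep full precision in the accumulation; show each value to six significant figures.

∫_8^15 x^2 dx evaluates to 954.333.
Boundary: ½(f(8) + f(15)) = ½(64.0000 + 225.000) = 144.500.
Integral + boundary = 1098.83.
k=1: B_{2}/(2)! × [f^{(1)}(15) − f^{(1)}(8)] = 1/12 × (30.0000 − 16.0000) = 1.16667.

S_1 ≈ 1100.00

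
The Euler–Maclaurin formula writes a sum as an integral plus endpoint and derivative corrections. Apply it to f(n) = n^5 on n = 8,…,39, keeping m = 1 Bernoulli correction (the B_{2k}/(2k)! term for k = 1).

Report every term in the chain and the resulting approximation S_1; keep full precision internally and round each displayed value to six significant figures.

S_1 ≈ 6.32504e+08

The integral term ∫_8^39 x^5 dx = 5.86414e+08.
Endpoint term: (f(8) + f(39))/2 = (32768.0 + 9.02242e+07)/2 = 4.51285e+07.
So far: 6.31542e+08.
k=1: B_{2}/(2)! × [f^{(1)}(39) − f^{(1)}(8)] = 1/12 × (1.15672e+07 − 20480.0) = 962227.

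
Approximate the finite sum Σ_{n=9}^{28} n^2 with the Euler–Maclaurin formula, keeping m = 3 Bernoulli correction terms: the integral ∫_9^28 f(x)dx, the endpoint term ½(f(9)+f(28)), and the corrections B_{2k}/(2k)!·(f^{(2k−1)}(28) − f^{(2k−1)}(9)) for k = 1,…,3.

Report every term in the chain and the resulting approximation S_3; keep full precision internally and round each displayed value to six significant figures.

Integral: ∫_9^28 x^2 dx = 7074.33.
Boundary: ½(f(9) + f(28)) = ½(81.0000 + 784.000) = 432.500.
Running total after boundary: 7506.83.
k=1: B_{2}/(2)! × [f^{(1)}(28) − f^{(1)}(9)] = 1/12 × (56.0000 − 18.0000) = 3.16667.
After k=1: 7510.00.
k=2: B_{4}/(4)! × [f^{(3)}(28) − f^{(3)}(9)] = −1/720 × (0.00000 − 0.00000) = 0.00000.
After k=2: 7510.00.
k=3: B_{6}/(6)! × [f^{(5)}(28) − f^{(5)}(9)] = 1/30240 × (0.00000 − 0.00000) = 0.00000.

S_3 ≈ 7510.00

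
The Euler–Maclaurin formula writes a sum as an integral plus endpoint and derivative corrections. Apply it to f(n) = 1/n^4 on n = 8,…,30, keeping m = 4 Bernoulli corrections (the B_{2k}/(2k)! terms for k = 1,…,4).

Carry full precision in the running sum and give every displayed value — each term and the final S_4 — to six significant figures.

S_4 ≈ 0.000771465

Integral: ∫_8^30 1/x^4 dx = 0.000638696.
Endpoint term: (f(8) + f(30))/2 = (0.000244141 + 1.23457e-06)/2 = 0.000122688.
So far: 0.000761384.
Correction k=1: B_{2}/2! · (f^{(1)}(30) − f^{(1)}(8)) = 1/12 · (-1.64609e-07 − (-0.000122070)) = 1.01588e-05.
After k=1: 0.000771542.
Correction k=2: B_{4}/4! · (f^{(3)}(30) − f^{(3)}(8)) = −1/720 · (-5.48697e-09 − (-5.72205e-05)) = -7.94652e-08.
After k=2: 0.000771463.
Correction k=3: B_{6}/6! · (f^{(5)}(30) − f^{(5)}(8)) = 1/30240 · (-3.41411e-10 − (-5.00679e-05)) = 1.65567e-09.
After k=3: 0.000771465.
Correction k=4: B_{8}/8! · (f^{(7)}(30) − f^{(7)}(8)) = −1/1209600 · (-3.41411e-11 − (-7.04080e-05)) = -5.82076e-11.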